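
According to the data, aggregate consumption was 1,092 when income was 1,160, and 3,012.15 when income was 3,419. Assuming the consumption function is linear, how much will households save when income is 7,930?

MPC = (3012.15 − 1092)/(3419 − 1160) = 1920.15/2259 = 0.85
a = 1092 − 0.85(1160) = 1092 − 986 = 106
C = 106 + 0.85(7930) = 6846.5
S = 7930 − 6846.5 = 1083.5

S = 1083.5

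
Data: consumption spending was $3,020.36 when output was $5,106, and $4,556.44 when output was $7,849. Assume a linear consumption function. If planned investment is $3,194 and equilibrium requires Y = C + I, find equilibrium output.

Y = 7625

MPC = (4556.44 − 3020.36)/(7849 − 5106) = 1536.08/2743 = 0.56
a = 3020.36 − 0.56(5106) = 161
Equilibrium: Y = 161 + 0.56Y + 3194
0.44Y = 3355, so Y = 3355/0.44 = 7625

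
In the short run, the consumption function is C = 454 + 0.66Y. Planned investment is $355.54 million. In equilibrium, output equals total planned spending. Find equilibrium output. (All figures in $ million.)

Y = 2381

Y = C + I = 454 + 0.66Y + 355.54
Y − 0.66Y = 809.54
0.34Y = 809.54, so Y = 809.54/0.34 = 2381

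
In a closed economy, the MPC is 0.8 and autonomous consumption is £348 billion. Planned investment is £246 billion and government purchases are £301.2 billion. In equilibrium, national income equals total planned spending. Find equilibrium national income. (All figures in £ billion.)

Y = C + I + G = 348 + 0.8Y + 246 + 301.2
Y − 0.8Y = 895.2
0.2Y = 895.2, so Y = 895.2/0.2 = 4476

Y = 4476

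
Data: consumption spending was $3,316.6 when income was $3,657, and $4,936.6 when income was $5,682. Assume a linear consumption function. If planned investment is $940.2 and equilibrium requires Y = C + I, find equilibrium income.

MPC = (4936.6 − 3316.6)/(5682 − 3657) = 1620/2025 = 0.8
a = 3316.6 − 0.8(3657) = 391
Equilibrium: Y = 391 + 0.8Y + 940.2
0.2Y = 1331.2, so Y = 1331.2/0.2 = 6656

Y = 6656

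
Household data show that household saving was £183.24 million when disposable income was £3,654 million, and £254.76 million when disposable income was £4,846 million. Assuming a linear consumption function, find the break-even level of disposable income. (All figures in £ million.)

Y = 600

MPS = ΔS/ΔY = (254.76 − 183.24)/(4846 − 3654) = 71.52/1192 = 0.06
MPC = 1 − MPS = 0.94
From S(3654) = 183.24: −a + 0.06(3654) = 183.24, so a = 219.24 − 183.24 = 36
Break-even (S = 0): Y = a/MPS = 36/0.06 = 600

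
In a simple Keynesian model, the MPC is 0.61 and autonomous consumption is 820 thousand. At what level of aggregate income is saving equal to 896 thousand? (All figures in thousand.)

S = Y − C = -820 + 0.39Y
-820 + 0.39Y = 896, so 0.39Y = 1716 and Y = 4400

Y = 4400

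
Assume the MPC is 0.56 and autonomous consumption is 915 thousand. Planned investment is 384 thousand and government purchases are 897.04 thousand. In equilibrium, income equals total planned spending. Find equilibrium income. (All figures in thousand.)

Y = 4991

Y = C + I + G = 915 + 0.56Y + 384 + 897.04
Y − 0.56Y = 2196.04
0.44Y = 2196.04, so Y = 2196.04/0.44 = 4991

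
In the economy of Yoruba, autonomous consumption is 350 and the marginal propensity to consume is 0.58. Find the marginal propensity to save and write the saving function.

MPS = 0.42; S = -350 + 0.42Y

MPS = 1 − MPC = 1 − 0.58 = 0.42
S = Y − C = -350 + 0.42Y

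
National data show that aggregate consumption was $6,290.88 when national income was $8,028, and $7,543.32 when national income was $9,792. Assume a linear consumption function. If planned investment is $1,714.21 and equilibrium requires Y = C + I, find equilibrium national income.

Y = 7949

MPC = (7543.32 − 6290.88)/(9792 − 8028) = 1252.44/1764 = 0.71
a = 6290.88 − 0.71(8028) = 591
Equilibrium: Y = 591 + 0.71Y + 1714.21
0.29Y = 2305.21, so Y = 2305.21/0.29 = 7949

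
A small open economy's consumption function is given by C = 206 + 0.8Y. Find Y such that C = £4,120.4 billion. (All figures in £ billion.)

206 + 0.8Y = 4120.4
0.8Y = 3914.4, so Y = 3914.4/0.8 = 4893

Y = 4893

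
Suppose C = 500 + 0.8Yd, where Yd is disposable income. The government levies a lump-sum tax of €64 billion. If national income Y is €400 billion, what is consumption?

Yd = Y − T = 400 − 64 = 336
C = 500 + 0.8(336) = 500 + 268.8 = 768.8

C = 768.8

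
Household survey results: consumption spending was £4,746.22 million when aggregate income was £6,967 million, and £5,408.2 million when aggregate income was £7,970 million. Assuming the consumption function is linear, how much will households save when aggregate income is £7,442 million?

MPC = (5408.2 − 4746.22)/(7970 − 6967) = 661.98/1003 = 0.66
a = 4746.22 − 0.66(6967) = 4746.22 − 4598.22 = 148
C = 148 + 0.66(7442) = 5059.72
S = 7442 − 5059.72 = 2382.28

S = 2382.28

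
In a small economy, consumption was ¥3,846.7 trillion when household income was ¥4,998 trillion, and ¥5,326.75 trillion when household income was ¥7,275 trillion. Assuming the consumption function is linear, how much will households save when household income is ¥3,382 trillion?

MPC = (5326.75 − 3846.7)/(7275 − 4998) = 1480.05/2277 = 0.65
a = 3846.7 − 0.65(4998) = 3846.7 − 3248.7 = 598
C = 598 + 0.65(3382) = 2796.3
S = 3382 − 2796.3 = 585.7

S = 585.7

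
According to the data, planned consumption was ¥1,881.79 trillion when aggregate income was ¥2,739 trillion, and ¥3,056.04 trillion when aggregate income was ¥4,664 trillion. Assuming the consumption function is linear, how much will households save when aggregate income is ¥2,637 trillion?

S = 817.43

MPC = (3056.04 − 1881.79)/(4664 − 2739) = 1174.25/1925 = 0.61
a = 1881.79 − 0.61(2739) = 1881.79 − 1670.79 = 211
C = 211 + 0.61(2637) = 1819.57
S = 2637 − 1819.57 = 817.43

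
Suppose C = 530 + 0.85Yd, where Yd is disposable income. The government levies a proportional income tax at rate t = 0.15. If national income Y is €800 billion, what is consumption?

C = 1108

Yd = (1 − 0.15)(800) = 0.85(800) = 680
C = 530 + 0.85(680) = 530 + 578 = 1108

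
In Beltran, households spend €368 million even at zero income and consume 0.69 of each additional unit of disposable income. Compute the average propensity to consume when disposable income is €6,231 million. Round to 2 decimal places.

APC = 0.75

C = 368 + 0.69(6231) = 4667.39
APC = C/Y = 4667.39/6231 = 0.75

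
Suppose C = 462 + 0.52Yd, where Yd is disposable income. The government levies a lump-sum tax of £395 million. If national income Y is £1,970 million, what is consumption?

Yd = Y − T = 1970 − 395 = 1575
C = 462 + 0.52(1575) = 462 + 819 = 1281

C = 1281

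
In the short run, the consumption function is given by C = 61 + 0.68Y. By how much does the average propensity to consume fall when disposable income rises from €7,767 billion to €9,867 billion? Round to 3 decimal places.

At Y = 7767: C = 61 + 0.68(7767) = 5342.56, APC = 5342.56/7767 = 0.6879
At Y = 9867: C = 6770.56, APC = 6770.56/9867 = 0.6862
Fall in APC = 0.6879 − 0.6862 = 0.0017 ≈ 0.002

ΔAPC = 0.002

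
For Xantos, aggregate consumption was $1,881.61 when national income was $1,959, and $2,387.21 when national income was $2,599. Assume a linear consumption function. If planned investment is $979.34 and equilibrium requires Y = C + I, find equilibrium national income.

MPC = (2387.21 − 1881.61)/(2599 − 1959) = 505.6/640 = 0.79
a = 1881.61 − 0.79(1959) = 334
Equilibrium: Y = 334 + 0.79Y + 979.34
0.21Y = 1313.34, so Y = 1313.34/0.21 = 6254

Y = 6254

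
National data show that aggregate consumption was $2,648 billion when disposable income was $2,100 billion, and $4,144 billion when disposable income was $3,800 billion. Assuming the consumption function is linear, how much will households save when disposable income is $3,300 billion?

MPC = (4144 − 2648)/(3800 − 2100) = 1496/1700 = 0.88
a = 2648 − 0.88(2100) = 2648 − 1848 = 800
C = 800 + 0.88(3300) = 3704
S = 3300 − 3704 = -404

S = -404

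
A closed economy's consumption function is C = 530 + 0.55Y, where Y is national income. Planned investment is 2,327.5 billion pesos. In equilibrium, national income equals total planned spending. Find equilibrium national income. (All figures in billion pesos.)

Y = 6350

Y = C + I = 530 + 0.55Y + 2327.5
Y − 0.55Y = 2857.5
0.45Y = 2857.5, so Y = 2857.5/0.45 = 6350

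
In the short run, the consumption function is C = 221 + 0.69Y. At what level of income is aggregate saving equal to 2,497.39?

Y = 8769

S = Y − C = -221 + 0.31Y
-221 + 0.31Y = 2497.39, so 0.31Y = 2718.39 and Y = 8769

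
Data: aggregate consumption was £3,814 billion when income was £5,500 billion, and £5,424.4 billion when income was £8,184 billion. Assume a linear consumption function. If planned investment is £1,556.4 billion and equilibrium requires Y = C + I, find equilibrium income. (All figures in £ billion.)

Y = 5176

MPC = (5424.4 − 3814)/(8184 − 5500) = 1610.4/2684 = 0.6
a = 3814 − 0.6(5500) = 514
Equilibrium: Y = 514 + 0.6Y + 1556.4
0.4Y = 2070.4, so Y = 2070.4/0.4 = 5176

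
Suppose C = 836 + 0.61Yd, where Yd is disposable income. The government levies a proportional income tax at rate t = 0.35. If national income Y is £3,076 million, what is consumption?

C = 2055.634

Yd = (1 − 0.35)(3076) = 0.65(3076) = 1999.4
C = 836 + 0.61(1999.4) = 836 + 1219.634 = 2055.634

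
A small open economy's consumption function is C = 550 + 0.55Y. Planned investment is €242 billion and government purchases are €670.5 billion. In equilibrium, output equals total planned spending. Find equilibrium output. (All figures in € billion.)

Y = C + I + G = 550 + 0.55Y + 242 + 670.5
Y − 0.55Y = 1462.5
0.45Y = 1462.5, so Y = 1462.5/0.45 = 3250

Y = 3250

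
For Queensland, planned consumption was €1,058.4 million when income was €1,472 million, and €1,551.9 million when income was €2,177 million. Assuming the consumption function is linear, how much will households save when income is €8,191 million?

MPC = (1551.9 − 1058.4)/(2177 − 1472) = 493.5/705 = 0.7
a = 1058.4 − 0.7(1472) = 1058.4 − 1030.4 = 28
C = 28 + 0.7(8191) = 5761.7
S = 8191 − 5761.7 = 2429.3

S = 2429.3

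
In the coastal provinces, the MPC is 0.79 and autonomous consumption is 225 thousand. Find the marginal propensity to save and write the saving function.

MPS = 0.21; S = -225 + 0.21Y

MPS = 1 − MPC = 1 − 0.79 = 0.21
S = Y − C = -225 + 0.21Y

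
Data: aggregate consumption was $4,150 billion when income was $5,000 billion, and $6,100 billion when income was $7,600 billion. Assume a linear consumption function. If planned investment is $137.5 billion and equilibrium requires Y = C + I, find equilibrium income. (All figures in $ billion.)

Y = 2150

MPC = (6100 − 4150)/(7600 − 5000) = 1950/2600 = 0.75
a = 4150 − 0.75(5000) = 400
Equilibrium: Y = 400 + 0.75Y + 137.5
0.25Y = 537.5, so Y = 537.5/0.25 = 2150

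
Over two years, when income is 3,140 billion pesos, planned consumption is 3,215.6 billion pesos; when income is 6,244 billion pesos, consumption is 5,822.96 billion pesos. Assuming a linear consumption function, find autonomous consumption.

MPC = ΔC/ΔY = (5822.96 − 3215.6)/(6244 − 3140) = 2607.36/3104 = 0.84
a = C − MPC·Y = 3215.6 − 0.84(3140) = 3215.6 − 2637.6 = 578

a = 578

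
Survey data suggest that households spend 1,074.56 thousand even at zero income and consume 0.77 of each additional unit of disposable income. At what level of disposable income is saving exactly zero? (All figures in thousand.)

At break-even, C = Y: 1074.56 + 0.77Y = Y
0.23Y = 1074.56, so Y = 1074.56/0.23 = 4672

Y = 4672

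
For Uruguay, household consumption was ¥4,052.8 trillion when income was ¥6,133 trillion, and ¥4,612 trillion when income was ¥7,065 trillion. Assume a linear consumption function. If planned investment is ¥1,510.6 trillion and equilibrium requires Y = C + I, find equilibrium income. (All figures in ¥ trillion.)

MPC = (4612 − 4052.8)/(7065 − 6133) = 559.2/932 = 0.6
a = 4052.8 − 0.6(6133) = 373
Equilibrium: Y = 373 + 0.6Y + 1510.6
0.4Y = 1883.6, so Y = 1883.6/0.4 = 4709

Y = 4709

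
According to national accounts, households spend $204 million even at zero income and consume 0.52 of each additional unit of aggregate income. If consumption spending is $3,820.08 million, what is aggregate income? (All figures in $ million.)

Y = 6954

204 + 0.52Y = 3820.08
0.52Y = 3616.08, so Y = 3616.08/0.52 = 6954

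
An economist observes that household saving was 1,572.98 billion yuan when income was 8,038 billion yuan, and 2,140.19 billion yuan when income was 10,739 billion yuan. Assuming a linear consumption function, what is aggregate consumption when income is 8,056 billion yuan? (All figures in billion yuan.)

C = 6479.24

MPS = ΔS/ΔY = (2140.19 − 1572.98)/(10739 − 8038) = 567.21/2701 = 0.21
MPC = 1 − MPS = 0.79
Autonomous saving = 1572.98 − 0.21(8038) = -115, so a = 115
C = 115 + 0.79(8056) = 115 + 6364.24 = 6479.24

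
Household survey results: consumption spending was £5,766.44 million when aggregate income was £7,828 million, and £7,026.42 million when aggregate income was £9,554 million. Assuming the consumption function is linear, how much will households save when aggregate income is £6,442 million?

MPC = (7026.42 − 5766.44)/(9554 − 7828) = 1259.98/1726 = 0.73
a = 5766.44 − 0.73(7828) = 5766.44 − 5714.44 = 52
C = 52 + 0.73(6442) = 4754.66
S = 6442 − 4754.66 = 1687.34

S = 1687.34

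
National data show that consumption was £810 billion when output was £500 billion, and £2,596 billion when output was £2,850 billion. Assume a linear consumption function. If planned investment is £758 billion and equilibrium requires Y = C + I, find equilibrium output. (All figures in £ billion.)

Y = 4950

MPC = (2596 − 810)/(2850 − 500) = 1786/2350 = 0.76
a = 810 − 0.76(500) = 430
Equilibrium: Y = 430 + 0.76Y + 758
0.24Y = 1188, so Y = 1188/0.24 = 4950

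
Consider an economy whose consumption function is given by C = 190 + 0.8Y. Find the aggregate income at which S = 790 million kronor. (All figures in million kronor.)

Y = 4900

S = Y − C = -190 + 0.2Y
-190 + 0.2Y = 790, so 0.2Y = 980 and Y = 4900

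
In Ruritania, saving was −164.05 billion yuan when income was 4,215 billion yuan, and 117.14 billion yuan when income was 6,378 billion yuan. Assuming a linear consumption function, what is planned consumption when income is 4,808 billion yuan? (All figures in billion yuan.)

MPS = ΔS/ΔY = (117.14 − (-164.05))/(6378 − 4215) = 281.19/2163 = 0.13
MPC = 1 − MPS = 0.87
Autonomous saving = -164.05 − 0.13(4215) = -712, so a = 712
C = 712 + 0.87(4808) = 712 + 4182.96 = 4894.96

C = 4894.96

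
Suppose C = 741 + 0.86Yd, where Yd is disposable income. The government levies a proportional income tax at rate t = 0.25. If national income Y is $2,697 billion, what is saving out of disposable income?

S = -457.815

Yd = (1 − 0.25)(2697) = 0.75(2697) = 2022.75
C = 741 + 0.86(2022.75) = 741 + 1739.565 = 2480.565
S = Yd − C = 2022.75 − 2480.565 = -457.815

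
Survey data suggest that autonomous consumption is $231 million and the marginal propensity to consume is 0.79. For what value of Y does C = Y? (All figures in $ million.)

Y = 1100

At break-even, C = Y: 231 + 0.79Y = Y
0.21Y = 231, so Y = 231/0.21 = 1100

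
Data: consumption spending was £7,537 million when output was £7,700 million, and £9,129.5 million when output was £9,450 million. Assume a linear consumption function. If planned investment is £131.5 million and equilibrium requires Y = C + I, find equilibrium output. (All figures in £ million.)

MPC = (9129.5 − 7537)/(9450 − 7700) = 1592.5/1750 = 0.91
a = 7537 − 0.91(7700) = 530
Equilibrium: Y = 530 + 0.91Y + 131.5
0.09Y = 661.5, so Y = 661.5/0.09 = 7350

Y = 7350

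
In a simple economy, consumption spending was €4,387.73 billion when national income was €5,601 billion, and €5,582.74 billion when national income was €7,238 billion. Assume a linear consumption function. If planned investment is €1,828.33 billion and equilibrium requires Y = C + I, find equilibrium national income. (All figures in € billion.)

Y = 7879

MPC = (5582.74 − 4387.73)/(7238 − 5601) = 1195.01/1637 = 0.73
a = 4387.73 − 0.73(5601) = 299
Equilibrium: Y = 299 + 0.73Y + 1828.33
0.27Y = 2127.33, so Y = 2127.33/0.27 = 7879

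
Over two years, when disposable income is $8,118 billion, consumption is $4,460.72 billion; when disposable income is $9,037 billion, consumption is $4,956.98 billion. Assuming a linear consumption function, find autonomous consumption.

a = 77

MPC = ΔC/ΔY = (4956.98 − 4460.72)/(9037 − 8118) = 496.26/919 = 0.54
a = C − MPC·Y = 4460.72 − 0.54(8118) = 4460.72 − 4383.72 = 77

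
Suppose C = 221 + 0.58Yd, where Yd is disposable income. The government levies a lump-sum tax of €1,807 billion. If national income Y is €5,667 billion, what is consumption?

Yd = Y − T = 5667 − 1807 = 3860
C = 221 + 0.58(3860) = 221 + 2238.8 = 2459.8

C = 2459.8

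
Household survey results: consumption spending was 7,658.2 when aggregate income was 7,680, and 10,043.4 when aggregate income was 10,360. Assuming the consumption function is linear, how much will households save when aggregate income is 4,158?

S = -365.62

MPC = (10043.4 − 7658.2)/(10360 − 7680) = 2385.2/2680 = 0.89
a = 7658.2 − 0.89(7680) = 7658.2 − 6835.2 = 823
C = 823 + 0.89(4158) = 4523.62
S = 4158 − 4523.62 = -365.62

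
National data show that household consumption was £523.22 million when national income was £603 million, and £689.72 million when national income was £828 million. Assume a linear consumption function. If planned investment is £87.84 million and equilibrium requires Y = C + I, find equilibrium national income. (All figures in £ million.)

Y = 634

MPC = (689.72 − 523.22)/(828 − 603) = 166.5/225 = 0.74
a = 523.22 − 0.74(603) = 77
Equilibrium: Y = 77 + 0.74Y + 87.84
0.26Y = 164.84, so Y = 164.84/0.26 = 634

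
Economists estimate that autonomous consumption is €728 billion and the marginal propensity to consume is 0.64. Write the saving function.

S = -728 + 0.36Y

S = Y − C = Y − (728 + 0.64Y) = -728 + (1 − 0.64)Y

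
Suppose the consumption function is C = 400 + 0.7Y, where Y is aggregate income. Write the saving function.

S = -400 + 0.3Y

S = Y − C = Y − (400 + 0.7Y) = -400 + (1 − 0.7)Y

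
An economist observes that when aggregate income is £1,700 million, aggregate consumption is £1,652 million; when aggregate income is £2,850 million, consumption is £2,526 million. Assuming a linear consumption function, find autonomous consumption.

a = 360

MPC = ΔC/ΔY = (2526 − 1652)/(2850 − 1700) = 874/1150 = 0.76
a = C − MPC·Y = 1652 − 0.76(1700) = 1652 − 1292 = 360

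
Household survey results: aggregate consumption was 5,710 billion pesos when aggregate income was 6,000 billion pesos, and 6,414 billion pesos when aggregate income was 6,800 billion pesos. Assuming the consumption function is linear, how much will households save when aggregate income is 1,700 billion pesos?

S = -226

MPC = (6414 − 5710)/(6800 − 6000) = 704/800 = 0.88
a = 5710 − 0.88(6000) = 5710 − 5280 = 430
C = 430 + 0.88(1700) = 1926
S = 1700 − 1926 = -226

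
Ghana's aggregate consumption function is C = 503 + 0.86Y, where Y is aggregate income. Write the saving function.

S = -503 + 0.14Y

S = Y − C = Y − (503 + 0.86Y) = -503 + (1 − 0.86)Y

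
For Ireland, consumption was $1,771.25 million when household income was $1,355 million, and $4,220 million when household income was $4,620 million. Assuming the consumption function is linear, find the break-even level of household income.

Y = 3020

MPC = (4220 − 1771.25)/(4620 − 1355) = 2448.75/3265 = 0.75
a = 1771.25 − 0.75(1355) = 1771.25 − 1016.25 = 755
Break-even: Y = a/(1−MPC) = 755/0.25 = 3020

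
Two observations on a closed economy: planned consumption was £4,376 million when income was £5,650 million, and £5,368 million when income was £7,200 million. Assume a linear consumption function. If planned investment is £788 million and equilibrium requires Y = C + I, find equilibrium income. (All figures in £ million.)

MPC = (5368 − 4376)/(7200 − 5650) = 992/1550 = 0.64
a = 4376 − 0.64(5650) = 760
Equilibrium: Y = 760 + 0.64Y + 788
0.36Y = 1548, so Y = 1548/0.36 = 4300

Y = 4300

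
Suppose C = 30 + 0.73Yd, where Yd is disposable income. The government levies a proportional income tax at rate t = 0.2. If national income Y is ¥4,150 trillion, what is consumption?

C = 2453.6

Yd = (1 − 0.2)(4150) = 0.8(4150) = 3320
C = 30 + 0.73(3320) = 30 + 2423.6 = 2453.6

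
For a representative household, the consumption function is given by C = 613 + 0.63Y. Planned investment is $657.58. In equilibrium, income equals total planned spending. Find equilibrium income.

Y = C + I = 613 + 0.63Y + 657.58
Y − 0.63Y = 1270.58
0.37Y = 1270.58, so Y = 1270.58/0.37 = 3434

Y = 3434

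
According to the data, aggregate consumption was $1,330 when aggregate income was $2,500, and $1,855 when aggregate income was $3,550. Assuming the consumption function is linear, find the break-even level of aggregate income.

Y = 160

MPC = (1855 − 1330)/(3550 − 2500) = 525/1050 = 0.5
a = 1330 − 0.5(2500) = 1330 − 1250 = 80
Break-even: Y = a/(1−MPC) = 80/0.5 = 160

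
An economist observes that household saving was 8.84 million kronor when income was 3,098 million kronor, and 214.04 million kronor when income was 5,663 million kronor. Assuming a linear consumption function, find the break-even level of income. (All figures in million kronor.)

MPS = ΔS/ΔY = (214.04 − 8.84)/(5663 − 3098) = 205.2/2565 = 0.08
MPC = 1 − MPS = 0.92
From S(3098) = 8.84: −a + 0.08(3098) = 8.84, so a = 247.84 − 8.84 = 239
Break-even (S = 0): Y = a/MPS = 239/0.08 = 2987.5

Y = 2987.5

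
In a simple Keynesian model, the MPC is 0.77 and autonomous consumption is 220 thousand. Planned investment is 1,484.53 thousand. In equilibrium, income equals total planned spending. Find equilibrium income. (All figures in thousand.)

Y = C + I = 220 + 0.77Y + 1484.53
Y − 0.77Y = 1704.53
0.23Y = 1704.53, so Y = 1704.53/0.23 = 7411

Y = 7411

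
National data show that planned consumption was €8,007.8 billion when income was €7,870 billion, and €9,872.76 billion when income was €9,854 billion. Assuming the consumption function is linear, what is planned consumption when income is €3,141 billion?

C = 3562.54

MPC = (9872.76 − 8007.8)/(9854 − 7870) = 1864.96/1984 = 0.94
a = 8007.8 − 0.94(7870) = 8007.8 − 7397.8 = 610
C = 610 + 0.94(3141) = 610 + 2952.54 = 3562.54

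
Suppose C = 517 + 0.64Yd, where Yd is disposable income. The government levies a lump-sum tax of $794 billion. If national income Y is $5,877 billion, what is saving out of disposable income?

S = 1312.88

Yd = Y − T = 5877 − 794 = 5083
C = 517 + 0.64(5083) = 517 + 3253.12 = 3770.12
S = Yd − C = 5083 − 3770.12 = 1312.88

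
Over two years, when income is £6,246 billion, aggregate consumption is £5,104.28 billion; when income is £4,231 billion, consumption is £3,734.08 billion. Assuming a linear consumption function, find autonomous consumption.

MPC = ΔC/ΔY = (5104.28 − 3734.08)/(6246 − 4231) = 1370.2/2015 = 0.68
a = C − MPC·Y = 3734.08 − 0.68(4231) = 3734.08 − 2877.08 = 857

a = 857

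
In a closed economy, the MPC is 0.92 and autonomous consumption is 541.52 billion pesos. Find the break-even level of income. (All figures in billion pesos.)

Y = 6769

At break-even, C = Y: 541.52 + 0.92Y = Y
0.08Y = 541.52, so Y = 541.52/0.08 = 6769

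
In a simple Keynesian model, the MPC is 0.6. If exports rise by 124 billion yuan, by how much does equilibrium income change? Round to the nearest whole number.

ΔY ≈ 310

The multiplier is 1/(1 − MPC) = 1/0.4.
ΔY = 124/0.4 = 310.00 ≈ 310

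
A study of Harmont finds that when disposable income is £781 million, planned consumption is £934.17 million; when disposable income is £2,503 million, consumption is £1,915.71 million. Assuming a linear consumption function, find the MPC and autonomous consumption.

MPC = ΔC/ΔY = (1915.71 − 934.17)/(2503 − 781) = 981.54/1722 = 0.57
a = C − MPC·Y = 934.17 − 0.57(781) = 934.17 − 445.17 = 489

MPC = 0.57; a = 489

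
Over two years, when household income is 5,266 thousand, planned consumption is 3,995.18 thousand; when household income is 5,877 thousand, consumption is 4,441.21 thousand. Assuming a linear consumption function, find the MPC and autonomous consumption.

MPC = 0.73; a = 151

MPC = ΔC/ΔY = (4441.21 − 3995.18)/(5877 − 5266) = 446.03/611 = 0.73
a = C − MPC·Y = 3995.18 − 0.73(5266) = 3995.18 − 3844.18 = 151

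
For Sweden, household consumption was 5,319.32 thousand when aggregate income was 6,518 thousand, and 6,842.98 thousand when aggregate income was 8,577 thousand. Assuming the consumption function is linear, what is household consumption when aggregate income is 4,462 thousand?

C = 3797.88

MPC = (6842.98 − 5319.32)/(8577 − 6518) = 1523.66/2059 = 0.74
a = 5319.32 − 0.74(6518) = 5319.32 − 4823.32 = 496
C = 496 + 0.74(4462) = 496 + 3301.88 = 3797.88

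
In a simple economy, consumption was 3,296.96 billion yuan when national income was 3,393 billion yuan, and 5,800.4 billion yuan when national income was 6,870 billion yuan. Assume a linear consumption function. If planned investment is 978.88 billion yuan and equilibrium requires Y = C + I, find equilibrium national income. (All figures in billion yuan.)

MPC = (5800.4 − 3296.96)/(6870 − 3393) = 2503.44/3477 = 0.72
a = 3296.96 − 0.72(3393) = 854
Equilibrium: Y = 854 + 0.72Y + 978.88
0.28Y = 1832.88, so Y = 1832.88/0.28 = 6546

Y = 6546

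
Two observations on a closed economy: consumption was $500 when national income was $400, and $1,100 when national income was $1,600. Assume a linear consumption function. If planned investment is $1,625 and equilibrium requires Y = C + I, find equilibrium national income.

Y = 3850

MPC = (1100 − 500)/(1600 − 400) = 600/1200 = 0.5
a = 500 − 0.5(400) = 300
Equilibrium: Y = 300 + 0.5Y + 1625
0.5Y = 1925, so Y = 1925/0.5 = 3850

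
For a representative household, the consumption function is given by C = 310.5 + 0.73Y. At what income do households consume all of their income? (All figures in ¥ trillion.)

Y = 1150

At break-even, C = Y: 310.5 + 0.73Y = Y
0.27Y = 310.5, so Y = 310.5/0.27 = 1150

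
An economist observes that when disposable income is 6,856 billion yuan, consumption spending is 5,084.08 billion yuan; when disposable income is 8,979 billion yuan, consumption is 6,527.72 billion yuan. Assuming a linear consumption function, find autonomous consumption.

MPC = ΔC/ΔY = (6527.72 − 5084.08)/(8979 − 6856) = 1443.64/2123 = 0.68
a = C − MPC·Y = 5084.08 − 0.68(6856) = 5084.08 − 4662.08 = 422

a = 422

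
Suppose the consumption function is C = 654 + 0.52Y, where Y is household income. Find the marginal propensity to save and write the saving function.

MPS = 0.48; S = -654 + 0.48Y

MPS = 1 − MPC = 1 − 0.52 = 0.48
S = Y − C = -654 + 0.48Y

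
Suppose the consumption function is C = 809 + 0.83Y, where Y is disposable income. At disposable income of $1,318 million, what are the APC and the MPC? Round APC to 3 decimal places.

MPC = 0.83 (the slope of the consumption function)
C = 809 + 0.83(1318) = 1902.94, so APC = 1902.94/1318 = 1.444

APC = 1.444; MPC = 0.83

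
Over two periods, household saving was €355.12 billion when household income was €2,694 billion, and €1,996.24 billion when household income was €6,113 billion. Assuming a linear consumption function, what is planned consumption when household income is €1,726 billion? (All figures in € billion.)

C = 1835.52

MPS = ΔS/ΔY = (1996.24 − 355.12)/(6113 − 2694) = 1641.12/3419 = 0.48
MPC = 1 − MPS = 0.52
Autonomous saving = 355.12 − 0.48(2694) = -938, so a = 938
C = 938 + 0.52(1726) = 938 + 897.52 = 1835.52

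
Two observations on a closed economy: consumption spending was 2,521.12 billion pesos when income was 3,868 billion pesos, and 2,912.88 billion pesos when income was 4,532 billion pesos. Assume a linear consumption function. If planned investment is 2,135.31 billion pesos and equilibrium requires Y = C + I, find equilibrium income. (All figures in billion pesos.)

Y = 5791

MPC = (2912.88 − 2521.12)/(4532 − 3868) = 391.76/664 = 0.59
a = 2521.12 − 0.59(3868) = 239
Equilibrium: Y = 239 + 0.59Y + 2135.31
0.41Y = 2374.31, so Y = 2374.31/0.41 = 5791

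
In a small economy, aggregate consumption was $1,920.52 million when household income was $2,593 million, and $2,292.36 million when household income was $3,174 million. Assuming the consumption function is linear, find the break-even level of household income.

Y = 725

MPC = (2292.36 − 1920.52)/(3174 − 2593) = 371.84/581 = 0.64
a = 1920.52 − 0.64(2593) = 1920.52 − 1659.52 = 261
Break-even: Y = a/(1−MPC) = 261/0.36 = 725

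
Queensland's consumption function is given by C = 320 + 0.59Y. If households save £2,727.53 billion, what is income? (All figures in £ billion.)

Y = 7433

S = Y − C = -320 + 0.41Y
-320 + 0.41Y = 2727.53, so 0.41Y = 3047.53 and Y = 7433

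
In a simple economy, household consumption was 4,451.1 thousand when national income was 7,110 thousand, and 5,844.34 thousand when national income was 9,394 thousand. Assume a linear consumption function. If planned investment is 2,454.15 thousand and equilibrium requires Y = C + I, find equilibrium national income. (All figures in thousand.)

Y = 6585

MPC = (5844.34 − 4451.1)/(9394 − 7110) = 1393.24/2284 = 0.61
a = 4451.1 − 0.61(7110) = 114
Equilibrium: Y = 114 + 0.61Y + 2454.15
0.39Y = 2568.15, so Y = 2568.15/0.39 = 6585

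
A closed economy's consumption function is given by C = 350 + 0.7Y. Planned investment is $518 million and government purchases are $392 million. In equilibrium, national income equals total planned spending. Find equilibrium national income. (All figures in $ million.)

Y = C + I + G = 350 + 0.7Y + 518 + 392
Y − 0.7Y = 1260
0.3Y = 1260, so Y = 1260/0.3 = 4200

Y = 4200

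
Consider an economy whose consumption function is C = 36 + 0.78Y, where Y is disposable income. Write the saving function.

S = -36 + 0.22Y

S = Y − C = Y − (36 + 0.78Y) = -36 + (1 − 0.78)Y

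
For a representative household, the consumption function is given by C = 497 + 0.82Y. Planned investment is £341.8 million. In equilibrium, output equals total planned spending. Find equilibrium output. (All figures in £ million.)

Y = 4660

Y = C + I = 497 + 0.82Y + 341.8
Y − 0.82Y = 838.8
0.18Y = 838.8, so Y = 838.8/0.18 = 4660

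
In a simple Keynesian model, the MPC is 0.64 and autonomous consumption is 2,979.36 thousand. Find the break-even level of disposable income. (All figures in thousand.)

Y = 8276

At break-even, C = Y: 2979.36 + 0.64Y = Y
0.36Y = 2979.36, so Y = 2979.36/0.36 = 8276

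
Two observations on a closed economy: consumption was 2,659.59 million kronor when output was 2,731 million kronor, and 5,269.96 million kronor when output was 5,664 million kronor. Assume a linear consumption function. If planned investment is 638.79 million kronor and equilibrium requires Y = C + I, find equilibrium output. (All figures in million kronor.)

Y = 7889

MPC = (5269.96 − 2659.59)/(5664 − 2731) = 2610.37/2933 = 0.89
a = 2659.59 − 0.89(2731) = 229
Equilibrium: Y = 229 + 0.89Y + 638.79
0.11Y = 867.79, so Y = 867.79/0.11 = 7889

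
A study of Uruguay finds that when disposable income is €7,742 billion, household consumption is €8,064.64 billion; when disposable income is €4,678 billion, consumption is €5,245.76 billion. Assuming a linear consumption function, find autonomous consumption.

a = 942

MPC = ΔC/ΔY = (8064.64 − 5245.76)/(7742 − 4678) = 2818.88/3064 = 0.92
a = C − MPC·Y = 5245.76 − 0.92(4678) = 5245.76 − 4303.76 = 942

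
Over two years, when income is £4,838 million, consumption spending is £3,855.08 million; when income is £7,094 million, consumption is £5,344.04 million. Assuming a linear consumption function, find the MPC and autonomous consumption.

MPC = 0.66; a = 662

MPC = ΔC/ΔY = (5344.04 − 3855.08)/(7094 − 4838) = 1488.96/2256 = 0.66
a = C − MPC·Y = 3855.08 − 0.66(4838) = 3855.08 − 3193.08 = 662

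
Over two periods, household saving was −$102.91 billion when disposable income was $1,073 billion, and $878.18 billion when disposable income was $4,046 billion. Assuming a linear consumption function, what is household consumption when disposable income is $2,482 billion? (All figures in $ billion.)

C = 2119.94

MPS = ΔS/ΔY = (878.18 − (-102.91))/(4046 − 1073) = 981.09/2973 = 0.33
MPC = 1 − MPS = 0.67
Autonomous saving = -102.91 − 0.33(1073) = -457, so a = 457
C = 457 + 0.67(2482) = 457 + 1662.94 = 2119.94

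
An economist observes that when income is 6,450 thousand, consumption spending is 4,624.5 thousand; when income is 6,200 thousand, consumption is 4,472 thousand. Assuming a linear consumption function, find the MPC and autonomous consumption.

MPC = 0.61; a = 690

MPC = ΔC/ΔY = (4624.5 − 4472)/(6450 − 6200) = 152.5/250 = 0.61
a = C − MPC·Y = 4472 − 0.61(6200) = 4472 − 3782 = 690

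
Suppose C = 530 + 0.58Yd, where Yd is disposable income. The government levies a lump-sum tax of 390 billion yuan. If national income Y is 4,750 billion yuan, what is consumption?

C = 3058.8

Yd = Y − T = 4750 − 390 = 4360
C = 530 + 0.58(4360) = 530 + 2528.8 = 3058.8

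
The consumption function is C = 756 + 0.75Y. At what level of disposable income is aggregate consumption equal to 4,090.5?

Y = 4446

756 + 0.75Y = 4090.5
0.75Y = 3334.5, so Y = 3334.5/0.75 = 4446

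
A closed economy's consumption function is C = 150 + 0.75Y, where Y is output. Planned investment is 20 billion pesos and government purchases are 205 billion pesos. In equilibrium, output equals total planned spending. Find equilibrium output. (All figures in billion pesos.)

Y = 1500

Y = C + I + G = 150 + 0.75Y + 20 + 205
Y − 0.75Y = 375
0.25Y = 375, so Y = 375/0.25 = 1500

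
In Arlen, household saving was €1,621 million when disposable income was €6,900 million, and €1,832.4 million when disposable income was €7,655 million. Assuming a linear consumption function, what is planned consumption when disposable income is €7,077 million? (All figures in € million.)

C = 5406.44

MPS = ΔS/ΔY = (1832.4 − 1621)/(7655 − 6900) = 211.4/755 = 0.28
MPC = 1 − MPS = 0.72
Autonomous saving = 1621 − 0.28(6900) = -311, so a = 311
C = 311 + 0.72(7077) = 311 + 5095.44 = 5406.44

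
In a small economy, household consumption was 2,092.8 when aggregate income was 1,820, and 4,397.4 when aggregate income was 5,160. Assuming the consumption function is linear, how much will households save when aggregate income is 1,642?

S = -327.98

MPC = (4397.4 − 2092.8)/(5160 − 1820) = 2304.6/3340 = 0.69
a = 2092.8 − 0.69(1820) = 2092.8 − 1255.8 = 837
C = 837 + 0.69(1642) = 1969.98
S = 1642 − 1969.98 = -327.98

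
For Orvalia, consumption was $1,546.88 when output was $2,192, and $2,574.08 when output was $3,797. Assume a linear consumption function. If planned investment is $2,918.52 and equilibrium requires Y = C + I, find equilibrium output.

Y = 8507

MPC = (2574.08 − 1546.88)/(3797 − 2192) = 1027.2/1605 = 0.64
a = 1546.88 − 0.64(2192) = 144
Equilibrium: Y = 144 + 0.64Y + 2918.52
0.36Y = 3062.52, so Y = 3062.52/0.36 = 8507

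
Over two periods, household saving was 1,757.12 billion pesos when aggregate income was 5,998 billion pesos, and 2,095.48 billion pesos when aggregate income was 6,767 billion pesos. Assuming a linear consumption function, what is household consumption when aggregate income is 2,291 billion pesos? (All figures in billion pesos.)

C = 2164.96

MPS = ΔS/ΔY = (2095.48 − 1757.12)/(6767 − 5998) = 338.36/769 = 0.44
MPC = 1 − MPS = 0.56
Autonomous saving = 1757.12 − 0.44(5998) = -882, so a = 882
C = 882 + 0.56(2291) = 882 + 1282.96 = 2164.96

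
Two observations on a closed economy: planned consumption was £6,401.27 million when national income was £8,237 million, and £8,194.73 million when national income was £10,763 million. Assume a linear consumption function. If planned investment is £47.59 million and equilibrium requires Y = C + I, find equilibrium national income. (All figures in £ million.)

MPC = (8194.73 − 6401.27)/(10763 − 8237) = 1793.46/2526 = 0.71
a = 6401.27 − 0.71(8237) = 553
Equilibrium: Y = 553 + 0.71Y + 47.59
0.29Y = 600.59, so Y = 600.59/0.29 = 2071

Y = 2071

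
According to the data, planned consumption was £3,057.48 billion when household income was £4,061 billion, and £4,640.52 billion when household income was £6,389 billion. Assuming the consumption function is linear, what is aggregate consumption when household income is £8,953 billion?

C = 6384.04

MPC = (4640.52 − 3057.48)/(6389 − 4061) = 1583.04/2328 = 0.68
a = 3057.48 − 0.68(4061) = 3057.48 − 2761.48 = 296
C = 296 + 0.68(8953) = 296 + 6088.04 = 6384.04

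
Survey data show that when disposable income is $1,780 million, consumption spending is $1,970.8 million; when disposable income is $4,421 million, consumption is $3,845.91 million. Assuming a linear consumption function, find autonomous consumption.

a = 707

MPC = ΔC/ΔY = (3845.91 − 1970.8)/(4421 − 1780) = 1875.11/2641 = 0.71
a = C − MPC·Y = 1970.8 − 0.71(1780) = 1970.8 − 1263.8 = 707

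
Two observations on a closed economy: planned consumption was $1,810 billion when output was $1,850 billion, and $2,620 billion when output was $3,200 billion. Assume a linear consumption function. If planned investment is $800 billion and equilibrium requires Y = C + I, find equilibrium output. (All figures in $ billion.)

MPC = (2620 − 1810)/(3200 − 1850) = 810/1350 = 0.6
a = 1810 − 0.6(1850) = 700
Equilibrium: Y = 700 + 0.6Y + 800
0.4Y = 1500, so Y = 1500/0.4 = 3750

Y = 3750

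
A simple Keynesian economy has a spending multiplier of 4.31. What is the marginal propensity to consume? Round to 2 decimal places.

k = 1/(1 − MPC), so 1 − MPC = 1/k = 1/4.31 = 0.2320
MPC = 1 − 0.2320 = 0.77

MPC = 0.77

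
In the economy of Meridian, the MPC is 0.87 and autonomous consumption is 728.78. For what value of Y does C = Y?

Y = 5606

At break-even, C = Y: 728.78 + 0.87Y = Y
0.13Y = 728.78, so Y = 728.78/0.13 = 5606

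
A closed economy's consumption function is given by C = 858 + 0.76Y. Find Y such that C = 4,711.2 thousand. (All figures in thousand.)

858 + 0.76Y = 4711.2
0.76Y = 3853.2, so Y = 3853.2/0.76 = 5070

Y = 5070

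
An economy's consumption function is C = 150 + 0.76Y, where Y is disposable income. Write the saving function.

S = Y − C = Y − (150 + 0.76Y) = -150 + (1 − 0.76)Y

S = -150 + 0.24Y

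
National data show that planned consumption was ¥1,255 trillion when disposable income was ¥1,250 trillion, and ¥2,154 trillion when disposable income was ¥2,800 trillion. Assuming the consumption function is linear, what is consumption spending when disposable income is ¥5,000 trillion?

C = 3430

MPC = (2154 − 1255)/(2800 − 1250) = 899/1550 = 0.58
a = 1255 − 0.58(1250) = 1255 − 725 = 530
C = 530 + 0.58(5000) = 530 + 2900 = 3430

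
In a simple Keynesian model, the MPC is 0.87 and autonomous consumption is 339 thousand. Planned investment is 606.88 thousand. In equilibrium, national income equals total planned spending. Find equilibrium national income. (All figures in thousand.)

Y = 7276

Y = C + I = 339 + 0.87Y + 606.88
Y − 0.87Y = 945.88
0.13Y = 945.88, so Y = 945.88/0.13 = 7276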